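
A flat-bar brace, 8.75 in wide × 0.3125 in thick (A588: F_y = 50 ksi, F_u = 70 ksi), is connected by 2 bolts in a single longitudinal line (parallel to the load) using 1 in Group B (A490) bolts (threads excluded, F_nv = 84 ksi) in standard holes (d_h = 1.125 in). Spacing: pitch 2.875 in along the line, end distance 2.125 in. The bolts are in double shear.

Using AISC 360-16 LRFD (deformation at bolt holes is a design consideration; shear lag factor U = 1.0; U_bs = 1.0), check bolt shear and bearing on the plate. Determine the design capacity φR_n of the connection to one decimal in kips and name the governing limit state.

Bolt shear: A_b = π(1)²/4 = 0.7854 in². φR_n = 0.75 × 84 × 0.7854 × 2 × 2 = 197.9 kips.
Bearing (0.3125 in plate, F_u = 70 ksi): end bolts L_c = 2.125 − 1.125/2 = 1.5625, R_n = min(1.2×1.5625×0.3125×70, 2.4×1×0.3125×70) = 41.016 kips/bolt; interior L_c = 2.875 − 1.125 = 1.75, R_n = 45.938 kips/bolt. φR_n = 0.75 × (1×41.016 + 1×45.938) = 65.2 kips.
Governing: min(197.9, 65.2) = 65.2 kips → bearing.

65.2 kips (bearing governs)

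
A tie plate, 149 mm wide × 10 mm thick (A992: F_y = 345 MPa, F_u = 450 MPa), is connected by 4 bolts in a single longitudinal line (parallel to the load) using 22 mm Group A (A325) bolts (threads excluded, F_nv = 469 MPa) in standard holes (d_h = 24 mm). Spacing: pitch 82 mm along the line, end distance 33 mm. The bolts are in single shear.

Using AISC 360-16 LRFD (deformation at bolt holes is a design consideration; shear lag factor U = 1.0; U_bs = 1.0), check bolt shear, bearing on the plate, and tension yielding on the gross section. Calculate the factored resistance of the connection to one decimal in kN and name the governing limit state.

Bolt shear: A_b = π(22)²/4 = 380.13 mm². φR_n = 0.75 × 469 × 380.13 × 4 × 1 = 534.8 kN.
Bearing (10 mm plate, F_u = 450 MPa): end bolts L_c = 33 − 24/2 = 21, R_n = min(1.2×21×10×450, 2.4×22×10×450) = 113.4 kN/bolt; interior L_c = 82 − 24 = 58, R_n = 237.6 kN/bolt. φR_n = 0.75 × (1×113.4 + 3×237.6) = 619.7 kN.
Tension yield (gross): A_g = 149×10 = 1490 mm². φR_n = 0.90 × 345 × 1490 = 462.6 kN.
Governing: min(534.8, 619.7, 462.6) = 462.6 kN → gross-section yield.

462.6 kN (gross-section yield governs)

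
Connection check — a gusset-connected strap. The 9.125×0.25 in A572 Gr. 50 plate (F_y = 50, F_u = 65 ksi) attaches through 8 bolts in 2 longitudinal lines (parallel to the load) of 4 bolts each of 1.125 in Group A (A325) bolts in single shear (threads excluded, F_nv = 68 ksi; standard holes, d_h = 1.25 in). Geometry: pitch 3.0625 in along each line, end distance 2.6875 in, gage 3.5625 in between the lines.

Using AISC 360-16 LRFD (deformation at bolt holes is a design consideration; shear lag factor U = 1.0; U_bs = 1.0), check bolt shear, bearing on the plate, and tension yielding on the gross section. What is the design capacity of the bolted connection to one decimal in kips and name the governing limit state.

Bolt shear: A_b = π(1.125)²/4 = 0.99402 in². φR_n = 0.75 × 68 × 0.99402 × 8 × 1 = 405.6 kips.
Bearing (0.25 in plate, F_u = 65 ksi): end bolts L_c = 2.6875 − 1.25/2 = 2.0625, R_n = min(1.2×2.0625×0.25×65, 2.4×1.125×0.25×65) = 40.219 kips/bolt; interior L_c = 3.0625 − 1.25 = 1.8125, R_n = 35.344 kips/bolt. φR_n = 0.75 × (2×40.219 + 6×35.344) = 219.4 kips.
Tension yield (gross): A_g = 9.125×0.25 = 2.2813 in². φR_n = 0.90 × 50 × 2.2813 = 102.7 kips.
Governing: min(405.6, 219.4, 102.7) = 102.7 kips → gross-section yield.

102.7 kips (gross-section yield governs)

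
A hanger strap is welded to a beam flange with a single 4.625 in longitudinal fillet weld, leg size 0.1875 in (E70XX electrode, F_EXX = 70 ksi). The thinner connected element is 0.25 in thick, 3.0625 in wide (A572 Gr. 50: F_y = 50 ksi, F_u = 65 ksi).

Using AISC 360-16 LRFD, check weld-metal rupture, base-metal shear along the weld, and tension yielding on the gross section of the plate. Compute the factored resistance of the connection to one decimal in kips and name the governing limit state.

19.3 kips (weld metal governs)

Weld metal: throat = 0.707×0.1875 = 0.13256 in, L = 4.625 in. φR_n = 0.75 × 0.6 × 70 × 0.13256 × 4.625 = 19.3 kips.
Base metal shear (0.25 in plate): yield φR_n = 1.0×0.6×50×0.25×4.625 = 34.7 kips; rupture φR_n = 0.75×0.6×65×0.25×4.625 = 33.8 kips; take 33.8 kips (rupture).
Tension yield (gross): A_g = 3.0625×0.25 = 0.76563 in². φR_n = 0.90 × 50 × 0.76563 = 34.5 kips.
Governing: min(19.3, 33.8, 34.5) = 19.3 kips → weld metal.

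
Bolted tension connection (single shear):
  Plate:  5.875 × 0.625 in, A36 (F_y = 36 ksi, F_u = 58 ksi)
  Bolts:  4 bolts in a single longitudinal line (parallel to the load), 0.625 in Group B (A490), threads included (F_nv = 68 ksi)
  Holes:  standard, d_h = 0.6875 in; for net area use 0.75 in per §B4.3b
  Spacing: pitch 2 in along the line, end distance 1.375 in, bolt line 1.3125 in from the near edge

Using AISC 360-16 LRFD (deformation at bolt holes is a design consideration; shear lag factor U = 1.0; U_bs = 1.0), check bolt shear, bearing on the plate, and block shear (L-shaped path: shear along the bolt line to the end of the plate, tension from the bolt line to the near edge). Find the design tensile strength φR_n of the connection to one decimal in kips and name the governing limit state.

Bolt shear: A_b = π(0.625)²/4 = 0.3068 in². φR_n = 0.75 × 68 × 0.3068 × 4 × 1 = 62.6 kips.
Bearing (0.625 in plate, F_u = 58 ksi): end bolts L_c = 1.375 − 0.6875/2 = 1.03125, R_n = min(1.2×1.03125×0.625×58, 2.4×0.625×0.625×58) = 44.859 kips/bolt; interior L_c = 2 − 0.6875 = 1.3125, R_n = 54.375 kips/bolt. φR_n = 0.75 × (1×44.859 + 3×54.375) = 156.0 kips.
Block shear: shear path 1×[1.375+3×2] = 1×7.375 in, A_gv = 4.6094, A_nv = 1×(7.375 − 3.5×0.75)×0.625 = 2.9688 in²; tension to near edge: (1.3125 − 0.5×0.75)×0.625 = 0.58594 in². R_n = min(0.6×58×2.9688, 0.6×36×4.6094) + 1.0×58×0.58594 = min(103.31, 99.563) + 33.985 = 133.55 kips. φR_n = 0.75 × 133.55 = 100.2 kips.
Governing: min(62.6, 156.0, 100.2) = 62.6 kips → bolt shear.

62.6 kips (bolt shear governs)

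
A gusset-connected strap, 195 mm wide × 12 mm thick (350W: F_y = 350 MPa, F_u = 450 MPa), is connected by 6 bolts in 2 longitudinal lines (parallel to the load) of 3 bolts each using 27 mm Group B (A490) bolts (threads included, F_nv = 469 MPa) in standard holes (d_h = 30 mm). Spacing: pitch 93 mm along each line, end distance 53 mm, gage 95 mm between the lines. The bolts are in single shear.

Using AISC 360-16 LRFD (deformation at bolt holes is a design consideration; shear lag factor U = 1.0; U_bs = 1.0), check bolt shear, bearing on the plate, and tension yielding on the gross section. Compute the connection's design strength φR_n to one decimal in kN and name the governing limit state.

Bolt shear: A_b = π(27)²/4 = 572.56 mm². φR_n = 0.75 × 469 × 572.56 × 6 × 1 = 1208.4 kN.
Bearing (12 mm plate, F_u = 450 MPa): end bolts L_c = 53 − 30/2 = 38, R_n = min(1.2×38×12×450, 2.4×27×12×450) = 246.24 kN/bolt; interior L_c = 93 − 30 = 63, R_n = 349.92 kN/bolt. φR_n = 0.75 × (2×246.24 + 4×349.92) = 1419.1 kN.
Tension yield (gross): A_g = 195×12 = 2340 mm². φR_n = 0.90 × 350 × 2340 = 737.1 kN.
Governing: min(1208.4, 1419.1, 737.1) = 737.1 kN → gross-section yield.

737.1 kN (gross-section yield governs)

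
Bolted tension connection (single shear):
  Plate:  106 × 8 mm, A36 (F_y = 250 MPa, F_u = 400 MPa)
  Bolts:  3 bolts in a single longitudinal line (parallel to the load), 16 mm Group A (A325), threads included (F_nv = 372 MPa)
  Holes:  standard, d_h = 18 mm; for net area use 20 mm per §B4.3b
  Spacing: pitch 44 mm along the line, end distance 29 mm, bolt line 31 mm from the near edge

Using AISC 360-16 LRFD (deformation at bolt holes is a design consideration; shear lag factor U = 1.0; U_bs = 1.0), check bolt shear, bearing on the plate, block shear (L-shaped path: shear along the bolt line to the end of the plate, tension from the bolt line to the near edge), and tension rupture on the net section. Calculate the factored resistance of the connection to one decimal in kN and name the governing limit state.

Bolt shear: A_b = π(16)²/4 = 201.06 mm². φR_n = 0.75 × 372 × 201.06 × 3 × 1 = 168.3 kN.
Bearing (8 mm plate, F_u = 400 MPa): end bolts L_c = 29 − 18/2 = 20, R_n = min(1.2×20×8×400, 2.4×16×8×400) = 76.8 kN/bolt; interior L_c = 44 − 18 = 26, R_n = 99.84 kN/bolt. φR_n = 0.75 × (1×76.8 + 2×99.84) = 207.4 kN.
Block shear: shear path 1×[29+2×44] = 1×117 mm, A_gv = 936, A_nv = 1×(117 − 2.5×20)×8 = 536 mm²; tension to near edge: (31 − 0.5×20)×8 = 168 mm². R_n = min(0.6×400×536, 0.6×250×936) + 1.0×400×168 = min(128.64, 140.4) + 67.2 = 195.84 kN. φR_n = 0.75 × 195.84 = 146.9 kN.
Tension rupture (net): A_n = (106 − 1×20)×8 = 688 mm² (U = 1.0, A_e = A_n). φR_n = 0.75 × 400 × 688 = 206.4 kN.
Governing: min(168.3, 207.4, 146.9, 206.4) = 146.9 kN → block shear.

146.9 kN (block shear governs)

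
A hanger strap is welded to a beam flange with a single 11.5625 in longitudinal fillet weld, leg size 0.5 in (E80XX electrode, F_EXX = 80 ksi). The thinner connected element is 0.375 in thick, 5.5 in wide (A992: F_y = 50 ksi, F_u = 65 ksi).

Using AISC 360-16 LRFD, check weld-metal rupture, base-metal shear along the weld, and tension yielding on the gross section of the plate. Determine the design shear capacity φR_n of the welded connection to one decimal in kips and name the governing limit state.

92.8 kips (gross-section yield governs)

Weld metal: throat = 0.707×0.5 = 0.3535 in, L = 11.5625 in. φR_n = 0.75 × 0.6 × 80 × 0.3535 × 11.5625 = 147.1 kips.
Base metal shear (0.375 in plate): yield φR_n = 1.0×0.6×50×0.375×11.5625 = 130.1 kips; rupture φR_n = 0.75×0.6×65×0.375×11.5625 = 126.8 kips; take 126.8 kips (rupture).
Tension yield (gross): A_g = 5.5×0.375 = 2.0625 in². φR_n = 0.90 × 50 × 2.0625 = 92.8 kips.
Governing: min(147.1, 126.8, 92.8) = 92.8 kips → gross-section yield.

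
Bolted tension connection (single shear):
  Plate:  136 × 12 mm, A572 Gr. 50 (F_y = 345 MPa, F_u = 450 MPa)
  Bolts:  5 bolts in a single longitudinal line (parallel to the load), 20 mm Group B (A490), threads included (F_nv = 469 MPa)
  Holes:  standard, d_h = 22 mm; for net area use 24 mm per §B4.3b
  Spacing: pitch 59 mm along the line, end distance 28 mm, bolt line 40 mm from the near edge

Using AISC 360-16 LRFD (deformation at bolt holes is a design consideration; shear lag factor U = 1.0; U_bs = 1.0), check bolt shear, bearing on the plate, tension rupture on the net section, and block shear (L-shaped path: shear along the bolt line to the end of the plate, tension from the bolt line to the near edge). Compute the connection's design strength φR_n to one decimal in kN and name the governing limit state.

Bolt shear: A_b = π(20)²/4 = 314.16 mm². φR_n = 0.75 × 469 × 314.16 × 5 × 1 = 552.5 kN.
Bearing (12 mm plate, F_u = 450 MPa): end bolts L_c = 28 − 22/2 = 17, R_n = min(1.2×17×12×450, 2.4×20×12×450) = 110.16 kN/bolt; interior L_c = 59 − 22 = 37, R_n = 239.76 kN/bolt. φR_n = 0.75 × (1×110.16 + 4×239.76) = 801.9 kN.
Tension rupture (net): A_n = (136 − 1×24)×12 = 1344 mm² (U = 1.0, A_e = A_n). φR_n = 0.75 × 450 × 1344 = 453.6 kN.
Block shear: shear path 1×[28+4×59] = 1×264 mm, A_gv = 3168, A_nv = 1×(264 − 4.5×24)×12 = 1872 mm²; tension to near edge: (40 − 0.5×24)×12 = 336 mm². R_n = min(0.6×450×1872, 0.6×345×3168) + 1.0×450×336 = min(505.44, 655.78) + 151.2 = 656.64 kN. φR_n = 0.75 × 656.64 = 492.5 kN.
Governing: min(552.5, 801.9, 453.6, 492.5) = 453.6 kN → net-section rupture.

453.6 kN (net-section rupture governs)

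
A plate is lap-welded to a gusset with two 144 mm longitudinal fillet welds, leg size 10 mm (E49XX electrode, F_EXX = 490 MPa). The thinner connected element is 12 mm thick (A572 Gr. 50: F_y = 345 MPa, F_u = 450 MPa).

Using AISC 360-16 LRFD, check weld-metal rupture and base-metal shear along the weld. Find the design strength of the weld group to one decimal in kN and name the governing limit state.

Weld metal: throat = 0.707×10 = 7.07 mm, L = 2×144 = 288 mm. φR_n = 0.75 × 0.6 × 490 × 7.07 × 288 = 449.0 kN.
Base metal shear (12 mm plate): yield φR_n = 1.0×0.6×345×12×288 = 715.4 kN; rupture φR_n = 0.75×0.6×450×12×288 = 699.8 kN; take 699.8 kN (rupture).
Governing: min(449.0, 699.8) = 449.0 kN → weld metal.

449.0 kN (weld metal governs)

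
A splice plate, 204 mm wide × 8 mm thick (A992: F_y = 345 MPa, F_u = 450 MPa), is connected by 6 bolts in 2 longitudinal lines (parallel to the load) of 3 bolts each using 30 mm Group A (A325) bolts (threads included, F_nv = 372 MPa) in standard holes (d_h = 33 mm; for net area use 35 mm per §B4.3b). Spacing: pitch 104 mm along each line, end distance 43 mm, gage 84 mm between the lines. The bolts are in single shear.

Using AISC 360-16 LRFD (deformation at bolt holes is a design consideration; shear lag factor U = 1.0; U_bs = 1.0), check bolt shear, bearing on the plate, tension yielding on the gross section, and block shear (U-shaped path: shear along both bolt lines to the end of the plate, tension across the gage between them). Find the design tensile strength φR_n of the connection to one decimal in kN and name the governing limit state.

Bolt shear: A_b = π(30)²/4 = 706.86 mm². φR_n = 0.75 × 372 × 706.86 × 6 × 1 = 1183.3 kN.
Bearing (8 mm plate, F_u = 450 MPa): end bolts L_c = 43 − 33/2 = 26.5, R_n = min(1.2×26.5×8×450, 2.4×30×8×450) = 114.48 kN/bolt; interior L_c = 104 − 33 = 71, R_n = 259.2 kN/bolt. φR_n = 0.75 × (2×114.48 + 4×259.2) = 949.3 kN.
Tension yield (gross): A_g = 204×8 = 1632 mm². φR_n = 0.90 × 345 × 1632 = 506.7 kN.
Block shear: shear path 2×[43+2×104] = 2×251 mm, A_gv = 4016, A_nv = 2×(251 − 2.5×35)×8 = 2616 mm²; tension across gage: (84 − 1×35)×8 = 392 mm². R_n = min(0.6×450×2616, 0.6×345×4016) + 1.0×450×392 = min(706.32, 831.31) + 176.4 = 882.72 kN. φR_n = 0.75 × 882.72 = 662.0 kN.
Governing: min(1183.3, 949.3, 506.7, 662.0) = 506.7 kN → gross-section yield.

506.7 kN (gross-section yield governs)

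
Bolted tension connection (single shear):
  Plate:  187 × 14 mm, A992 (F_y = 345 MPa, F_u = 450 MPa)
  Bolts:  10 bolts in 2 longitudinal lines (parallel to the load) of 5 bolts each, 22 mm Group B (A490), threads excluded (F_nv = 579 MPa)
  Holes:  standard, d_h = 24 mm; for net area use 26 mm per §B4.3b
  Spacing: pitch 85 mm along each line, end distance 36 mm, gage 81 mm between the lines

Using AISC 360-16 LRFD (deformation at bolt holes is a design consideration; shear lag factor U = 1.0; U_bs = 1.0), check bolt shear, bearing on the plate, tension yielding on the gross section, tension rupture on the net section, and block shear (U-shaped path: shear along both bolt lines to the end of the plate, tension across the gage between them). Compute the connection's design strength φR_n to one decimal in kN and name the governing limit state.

Bolt shear: A_b = π(22)²/4 = 380.13 mm². φR_n = 0.75 × 579 × 380.13 × 10 × 1 = 1650.7 kN.
Bearing (14 mm plate, F_u = 450 MPa): end bolts L_c = 36 − 24/2 = 24, R_n = min(1.2×24×14×450, 2.4×22×14×450) = 181.44 kN/bolt; interior L_c = 85 − 24 = 61, R_n = 332.64 kN/bolt. φR_n = 0.75 × (2×181.44 + 8×332.64) = 2268.0 kN.
Tension yield (gross): A_g = 187×14 = 2618 mm². φR_n = 0.90 × 345 × 2618 = 812.9 kN.
Tension rupture (net): A_n = (187 − 2×26)×14 = 1890 mm² (U = 1.0, A_e = A_n). φR_n = 0.75 × 450 × 1890 = 637.9 kN.
Block shear: shear path 2×[36+4×85] = 2×376 mm, A_gv = 10528, A_nv = 2×(376 − 4.5×26)×14 = 7252 mm²; tension across gage: (81 − 1×26)×14 = 770 mm². R_n = min(0.6×450×7252, 0.6×345×10528) + 1.0×450×770 = min(1958, 2179.3) + 346.5 = 2304.5 kN. φR_n = 0.75 × 2304.5 = 1728.4 kN.
Governing: min(1650.7, 2268.0, 812.9, 637.9, 1728.4) = 637.9 kN → net-section rupture.

637.9 kN (net-section rupture governs)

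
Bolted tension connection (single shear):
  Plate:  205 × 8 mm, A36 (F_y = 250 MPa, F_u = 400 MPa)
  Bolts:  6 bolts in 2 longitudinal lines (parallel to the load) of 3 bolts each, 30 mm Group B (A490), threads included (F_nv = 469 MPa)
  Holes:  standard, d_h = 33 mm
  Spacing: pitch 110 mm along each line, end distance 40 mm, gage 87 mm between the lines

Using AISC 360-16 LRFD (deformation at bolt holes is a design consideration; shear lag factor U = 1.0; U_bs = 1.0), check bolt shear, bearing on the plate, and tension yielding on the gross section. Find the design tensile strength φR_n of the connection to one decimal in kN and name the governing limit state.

369.0 kN (gross-section yield governs)

Bolt shear: A_b = π(30)²/4 = 706.86 mm². φR_n = 0.75 × 469 × 706.86 × 6 × 1 = 1491.8 kN.
Bearing (8 mm plate, F_u = 400 MPa): end bolts L_c = 40 − 33/2 = 23.5, R_n = min(1.2×23.5×8×400, 2.4×30×8×400) = 90.24 kN/bolt; interior L_c = 110 − 33 = 77, R_n = 230.4 kN/bolt. φR_n = 0.75 × (2×90.24 + 4×230.4) = 826.6 kN.
Tension yield (gross): A_g = 205×8 = 1640 mm². φR_n = 0.90 × 250 × 1640 = 369.0 kN.
Governing: min(1491.8, 826.6, 369.0) = 369.0 kN → gross-section yield.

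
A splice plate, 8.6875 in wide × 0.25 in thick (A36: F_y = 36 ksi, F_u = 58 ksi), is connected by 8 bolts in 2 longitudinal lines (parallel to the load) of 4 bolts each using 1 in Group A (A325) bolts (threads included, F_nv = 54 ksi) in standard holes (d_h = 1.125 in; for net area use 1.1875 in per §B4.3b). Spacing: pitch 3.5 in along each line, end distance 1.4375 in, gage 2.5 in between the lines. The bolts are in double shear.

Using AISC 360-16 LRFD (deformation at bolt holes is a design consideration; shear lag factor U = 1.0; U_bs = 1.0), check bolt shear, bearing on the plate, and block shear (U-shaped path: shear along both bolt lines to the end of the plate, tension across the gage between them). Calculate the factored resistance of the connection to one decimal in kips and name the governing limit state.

111.0 kips (block shear governs)

Bolt shear: A_b = π(1)²/4 = 0.7854 in². φR_n = 0.75 × 54 × 0.7854 × 8 × 2 = 508.9 kips.
Bearing (0.25 in plate, F_u = 58 ksi): end bolts L_c = 1.4375 − 1.125/2 = 0.875, R_n = min(1.2×0.875×0.25×58, 2.4×1×0.25×58) = 15.225 kips/bolt; interior L_c = 3.5 − 1.125 = 2.375, R_n = 34.8 kips/bolt. φR_n = 0.75 × (2×15.225 + 6×34.8) = 179.4 kips.
Block shear: shear path 2×[1.4375+3×3.5] = 2×11.9375 in, A_gv = 5.9688, A_nv = 2×(11.9375 − 3.5×1.1875)×0.25 = 3.8906 in²; tension across gage: (2.5 − 1×1.1875)×0.25 = 0.32813 in². R_n = min(0.6×58×3.8906, 0.6×36×5.9688) + 1.0×58×0.32813 = min(135.39, 128.93) + 19.032 = 147.96 kips. φR_n = 0.75 × 147.96 = 111.0 kips.
Governing: min(508.9, 179.4, 111.0) = 111.0 kips → block shear.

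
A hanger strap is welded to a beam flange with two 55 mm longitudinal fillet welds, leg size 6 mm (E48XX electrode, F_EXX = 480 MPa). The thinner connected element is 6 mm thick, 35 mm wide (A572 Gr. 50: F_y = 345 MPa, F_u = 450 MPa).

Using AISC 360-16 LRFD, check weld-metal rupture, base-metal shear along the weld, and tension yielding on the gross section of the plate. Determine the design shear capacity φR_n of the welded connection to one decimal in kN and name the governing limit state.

Weld metal: throat = 0.707×6 = 4.242 mm, L = 2×55 = 110 mm. φR_n = 0.75 × 0.6 × 480 × 4.242 × 110 = 100.8 kN.
Base metal shear (6 mm plate): yield φR_n = 1.0×0.6×345×6×110 = 136.6 kN; rupture φR_n = 0.75×0.6×450×6×110 = 133.7 kN; take 133.7 kN (rupture).
Tension yield (gross): A_g = 35×6 = 210 mm². φR_n = 0.90 × 345 × 210 = 65.2 kN.
Governing: min(100.8, 133.7, 65.2) = 65.2 kN → gross-section yield.

65.2 kN (gross-section yield governs)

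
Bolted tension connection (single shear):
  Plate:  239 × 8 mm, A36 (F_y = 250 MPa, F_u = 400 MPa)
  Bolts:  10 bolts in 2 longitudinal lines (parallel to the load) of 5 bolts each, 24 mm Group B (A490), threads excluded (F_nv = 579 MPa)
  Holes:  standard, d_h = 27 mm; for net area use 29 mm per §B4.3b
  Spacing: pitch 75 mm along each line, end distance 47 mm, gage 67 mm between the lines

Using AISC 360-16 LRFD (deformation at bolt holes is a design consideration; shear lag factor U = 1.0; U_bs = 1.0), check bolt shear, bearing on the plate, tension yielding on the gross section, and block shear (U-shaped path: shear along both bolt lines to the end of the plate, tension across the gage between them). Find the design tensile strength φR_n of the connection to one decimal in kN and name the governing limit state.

430.2 kN (gross-section yield governs)

Bolt shear: A_b = π(24)²/4 = 452.39 mm². φR_n = 0.75 × 579 × 452.39 × 10 × 1 = 1964.5 kN.
Bearing (8 mm plate, F_u = 400 MPa): end bolts L_c = 47 − 27/2 = 33.5, R_n = min(1.2×33.5×8×400, 2.4×24×8×400) = 128.64 kN/bolt; interior L_c = 75 − 27 = 48, R_n = 184.32 kN/bolt. φR_n = 0.75 × (2×128.64 + 8×184.32) = 1298.9 kN.
Tension yield (gross): A_g = 239×8 = 1912 mm². φR_n = 0.90 × 250 × 1912 = 430.2 kN.
Block shear: shear path 2×[47+4×75] = 2×347 mm, A_gv = 5552, A_nv = 2×(347 − 4.5×29)×8 = 3464 mm²; tension across gage: (67 − 1×29)×8 = 304 mm². R_n = min(0.6×400×3464, 0.6×250×5552) + 1.0×400×304 = min(831.36, 832.8) + 121.6 = 952.96 kN. φR_n = 0.75 × 952.96 = 714.7 kN.
Governing: min(1964.5, 1298.9, 430.2, 714.7) = 430.2 kN → gross-section yield.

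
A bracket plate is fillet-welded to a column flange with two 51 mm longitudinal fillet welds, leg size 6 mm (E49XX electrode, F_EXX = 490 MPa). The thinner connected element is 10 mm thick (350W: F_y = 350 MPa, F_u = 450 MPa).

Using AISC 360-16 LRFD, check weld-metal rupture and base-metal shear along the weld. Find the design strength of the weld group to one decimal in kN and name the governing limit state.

95.4 kN (weld metal governs)

Weld metal: throat = 0.707×6 = 4.242 mm, L = 2×51 = 102 mm. φR_n = 0.75 × 0.6 × 490 × 4.242 × 102 = 95.4 kN.
Base metal shear (10 mm plate): yield φR_n = 1.0×0.6×350×10×102 = 214.2 kN; rupture φR_n = 0.75×0.6×450×10×102 = 206.6 kN; take 206.6 kN (rupture).
Governing: min(95.4, 206.6) = 95.4 kN → weld metal.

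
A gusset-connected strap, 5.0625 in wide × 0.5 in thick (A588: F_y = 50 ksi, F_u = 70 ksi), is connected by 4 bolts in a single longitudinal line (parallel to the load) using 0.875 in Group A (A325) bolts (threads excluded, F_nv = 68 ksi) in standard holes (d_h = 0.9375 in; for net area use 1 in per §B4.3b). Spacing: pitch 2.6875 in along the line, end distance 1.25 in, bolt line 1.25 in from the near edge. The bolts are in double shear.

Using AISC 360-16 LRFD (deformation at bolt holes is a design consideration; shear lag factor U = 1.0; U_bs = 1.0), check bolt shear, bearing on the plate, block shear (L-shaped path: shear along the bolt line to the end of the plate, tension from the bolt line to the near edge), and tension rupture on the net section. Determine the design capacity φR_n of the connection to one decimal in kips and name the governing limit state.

106.6 kips (net-section rupture governs)

Bolt shear: A_b = π(0.875)²/4 = 0.60132 in². φR_n = 0.75 × 68 × 0.60132 × 4 × 2 = 245.3 kips.
Bearing (0.5 in plate, F_u = 70 ksi): end bolts L_c = 1.25 − 0.9375/2 = 0.78125, R_n = min(1.2×0.78125×0.5×70, 2.4×0.875×0.5×70) = 32.813 kips/bolt; interior L_c = 2.6875 − 0.9375 = 1.75, R_n = 73.5 kips/bolt. φR_n = 0.75 × (1×32.813 + 3×73.5) = 190.0 kips.
Block shear: shear path 1×[1.25+3×2.6875] = 1×9.3125 in, A_gv = 4.6563, A_nv = 1×(9.3125 − 3.5×1)×0.5 = 2.9063 in²; tension to near edge: (1.25 − 0.5×1)×0.5 = 0.375 in². R_n = min(0.6×70×2.9063, 0.6×50×4.6563) + 1.0×70×0.375 = min(122.06, 139.69) + 26.25 = 148.31 kips. φR_n = 0.75 × 148.31 = 111.2 kips.
Tension rupture (net): A_n = (5.0625 − 1×1)×0.5 = 2.0313 in² (U = 1.0, A_e = A_n). φR_n = 0.75 × 70 × 2.0313 = 106.6 kips.
Governing: min(245.3, 190.0, 111.2, 106.6) = 106.6 kips → net-section rupture.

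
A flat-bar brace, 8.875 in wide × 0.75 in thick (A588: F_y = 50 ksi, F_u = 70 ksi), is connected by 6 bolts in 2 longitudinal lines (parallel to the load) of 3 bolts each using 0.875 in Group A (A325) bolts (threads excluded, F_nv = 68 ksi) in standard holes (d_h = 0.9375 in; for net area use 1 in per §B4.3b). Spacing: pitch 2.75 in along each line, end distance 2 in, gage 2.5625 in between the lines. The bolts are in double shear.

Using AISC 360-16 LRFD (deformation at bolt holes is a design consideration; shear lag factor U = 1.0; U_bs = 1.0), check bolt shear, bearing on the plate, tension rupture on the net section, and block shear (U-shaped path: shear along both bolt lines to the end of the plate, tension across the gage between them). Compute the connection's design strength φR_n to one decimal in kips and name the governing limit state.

Bolt shear: A_b = π(0.875)²/4 = 0.60132 in². φR_n = 0.75 × 68 × 0.60132 × 6 × 2 = 368.0 kips.
Bearing (0.75 in plate, F_u = 70 ksi): end bolts L_c = 2 − 0.9375/2 = 1.53125, R_n = min(1.2×1.53125×0.75×70, 2.4×0.875×0.75×70) = 96.469 kips/bolt; interior L_c = 2.75 − 0.9375 = 1.8125, R_n = 110.25 kips/bolt. φR_n = 0.75 × (2×96.469 + 4×110.25) = 475.5 kips.
Tension rupture (net): A_n = (8.875 − 2×1)×0.75 = 5.1563 in² (U = 1.0, A_e = A_n). φR_n = 0.75 × 70 × 5.1563 = 270.7 kips.
Block shear: shear path 2×[2+2×2.75] = 2×7.5 in, A_gv = 11.25, A_nv = 2×(7.5 − 2.5×1)×0.75 = 7.5 in²; tension across gage: (2.5625 − 1×1)×0.75 = 1.1719 in². R_n = min(0.6×70×7.5, 0.6×50×11.25) + 1.0×70×1.1719 = min(315, 337.5) + 82.033 = 397.03 kips. φR_n = 0.75 × 397.03 = 297.8 kips.
Governing: min(368.0, 475.5, 270.7, 297.8) = 270.7 kips → net-section rupture.

270.7 kips (net-section rupture governs)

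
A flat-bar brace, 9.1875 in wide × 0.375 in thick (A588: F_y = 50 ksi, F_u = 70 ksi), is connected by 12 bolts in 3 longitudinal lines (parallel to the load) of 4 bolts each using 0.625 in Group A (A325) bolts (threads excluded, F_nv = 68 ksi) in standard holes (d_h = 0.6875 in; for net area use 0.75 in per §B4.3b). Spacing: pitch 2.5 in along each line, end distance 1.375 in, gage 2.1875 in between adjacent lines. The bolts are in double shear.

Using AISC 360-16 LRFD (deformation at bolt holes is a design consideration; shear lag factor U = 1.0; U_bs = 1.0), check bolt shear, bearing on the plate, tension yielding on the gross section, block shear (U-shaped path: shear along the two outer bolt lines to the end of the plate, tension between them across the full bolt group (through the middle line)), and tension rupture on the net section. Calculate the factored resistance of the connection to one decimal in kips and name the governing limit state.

Bolt shear: A_b = π(0.625)²/4 = 0.3068 in². φR_n = 0.75 × 68 × 0.3068 × 12 × 2 = 375.5 kips.
Bearing (0.375 in plate, F_u = 70 ksi): end bolts L_c = 1.375 − 0.6875/2 = 1.03125, R_n = min(1.2×1.03125×0.375×70, 2.4×0.625×0.375×70) = 32.484 kips/bolt; interior L_c = 2.5 − 0.6875 = 1.8125, R_n = 39.375 kips/bolt. φR_n = 0.75 × (3×32.484 + 9×39.375) = 338.9 kips.
Tension yield (gross): A_g = 9.1875×0.375 = 3.4453 in². φR_n = 0.90 × 50 × 3.4453 = 155.0 kips.
Block shear: shear path 2×[1.375+3×2.5] = 2×8.875 in, A_gv = 6.6563, A_nv = 2×(8.875 − 3.5×0.75)×0.375 = 4.6875 in²; tension across gage: (4.375 − 2×0.75)×0.375 = 1.0781 in². R_n = min(0.6×70×4.6875, 0.6×50×6.6563) + 1.0×70×1.0781 = min(196.88, 199.69) + 75.467 = 272.35 kips. φR_n = 0.75 × 272.35 = 204.3 kips.
Tension rupture (net): A_n = (9.1875 − 3×0.75)×0.375 = 2.6016 in² (U = 1.0, A_e = A_n). φR_n = 0.75 × 70 × 2.6016 = 136.6 kips.
Governing: min(375.5, 338.9, 155.0, 204.3, 136.6) = 136.6 kips → net-section rupture.

136.6 kips (net-section rupture governs)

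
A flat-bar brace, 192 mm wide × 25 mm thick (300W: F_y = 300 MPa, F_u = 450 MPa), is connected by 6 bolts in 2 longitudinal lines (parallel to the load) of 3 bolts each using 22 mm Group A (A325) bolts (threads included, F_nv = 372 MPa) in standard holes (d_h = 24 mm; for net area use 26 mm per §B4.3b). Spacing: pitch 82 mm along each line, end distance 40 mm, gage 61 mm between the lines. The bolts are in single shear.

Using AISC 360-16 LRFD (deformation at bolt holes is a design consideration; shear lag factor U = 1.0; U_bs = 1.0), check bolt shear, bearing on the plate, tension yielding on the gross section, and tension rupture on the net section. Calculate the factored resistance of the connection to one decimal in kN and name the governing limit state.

Bolt shear: A_b = π(22)²/4 = 380.13 mm². φR_n = 0.75 × 372 × 380.13 × 6 × 1 = 636.3 kN.
Bearing (25 mm plate, F_u = 450 MPa): end bolts L_c = 40 − 24/2 = 28, R_n = min(1.2×28×25×450, 2.4×22×25×450) = 378 kN/bolt; interior L_c = 82 − 24 = 58, R_n = 594 kN/bolt. φR_n = 0.75 × (2×378 + 4×594) = 2349.0 kN.
Tension yield (gross): A_g = 192×25 = 4800 mm². φR_n = 0.90 × 300 × 4800 = 1296.0 kN.
Tension rupture (net): A_n = (192 − 2×26)×25 = 3500 mm² (U = 1.0, A_e = A_n). φR_n = 0.75 × 450 × 3500 = 1181.3 kN.
Governing: min(636.3, 2349.0, 1296.0, 1181.3) = 636.3 kN → bolt shear.

636.3 kN (bolt shear governs)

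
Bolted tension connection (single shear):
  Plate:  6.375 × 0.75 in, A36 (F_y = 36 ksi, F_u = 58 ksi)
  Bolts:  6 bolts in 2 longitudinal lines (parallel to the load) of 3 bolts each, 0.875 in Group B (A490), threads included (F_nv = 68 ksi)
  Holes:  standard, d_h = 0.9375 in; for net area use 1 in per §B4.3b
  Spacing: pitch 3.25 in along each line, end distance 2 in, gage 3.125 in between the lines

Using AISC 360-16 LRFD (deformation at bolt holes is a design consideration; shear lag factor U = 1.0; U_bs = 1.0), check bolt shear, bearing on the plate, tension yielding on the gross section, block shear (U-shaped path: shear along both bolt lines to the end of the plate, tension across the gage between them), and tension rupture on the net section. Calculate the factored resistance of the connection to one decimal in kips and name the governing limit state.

142.7 kips (net-section rupture governs)

Bolt shear: A_b = π(0.875)²/4 = 0.60132 in². φR_n = 0.75 × 68 × 0.60132 × 6 × 1 = 184.0 kips.
Bearing (0.75 in plate, F_u = 58 ksi): end bolts L_c = 2 − 0.9375/2 = 1.53125, R_n = min(1.2×1.53125×0.75×58, 2.4×0.875×0.75×58) = 79.931 kips/bolt; interior L_c = 3.25 − 0.9375 = 2.3125, R_n = 91.35 kips/bolt. φR_n = 0.75 × (2×79.931 + 4×91.35) = 393.9 kips.
Tension yield (gross): A_g = 6.375×0.75 = 4.7813 in². φR_n = 0.90 × 36 × 4.7813 = 154.9 kips.
Block shear: shear path 2×[2+2×3.25] = 2×8.5 in, A_gv = 12.75, A_nv = 2×(8.5 − 2.5×1)×0.75 = 9 in²; tension across gage: (3.125 − 1×1)×0.75 = 1.5938 in². R_n = min(0.6×58×9, 0.6×36×12.75) + 1.0×58×1.5938 = min(313.2, 275.4) + 92.44 = 367.84 kips. φR_n = 0.75 × 367.84 = 275.9 kips.
Tension rupture (net): A_n = (6.375 − 2×1)×0.75 = 3.2813 in² (U = 1.0, A_e = A_n). φR_n = 0.75 × 58 × 3.2813 = 142.7 kips.
Governing: min(184.0, 393.9, 154.9, 275.9, 142.7) = 142.7 kips → net-section rupture.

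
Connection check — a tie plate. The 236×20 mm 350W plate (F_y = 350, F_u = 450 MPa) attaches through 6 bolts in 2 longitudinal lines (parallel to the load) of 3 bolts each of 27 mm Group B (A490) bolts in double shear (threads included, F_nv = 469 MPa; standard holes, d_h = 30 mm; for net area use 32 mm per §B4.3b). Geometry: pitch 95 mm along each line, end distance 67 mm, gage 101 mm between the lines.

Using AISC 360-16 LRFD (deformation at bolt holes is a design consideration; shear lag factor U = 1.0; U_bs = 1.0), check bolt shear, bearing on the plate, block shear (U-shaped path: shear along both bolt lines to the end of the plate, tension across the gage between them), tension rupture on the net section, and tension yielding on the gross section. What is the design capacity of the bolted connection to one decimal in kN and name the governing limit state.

Bolt shear: A_b = π(27)²/4 = 572.56 mm². φR_n = 0.75 × 469 × 572.56 × 6 × 2 = 2416.8 kN.
Bearing (20 mm plate, F_u = 450 MPa): end bolts L_c = 67 − 30/2 = 52, R_n = min(1.2×52×20×450, 2.4×27×20×450) = 561.6 kN/bolt; interior L_c = 95 − 30 = 65, R_n = 583.2 kN/bolt. φR_n = 0.75 × (2×561.6 + 4×583.2) = 2592.0 kN.
Block shear: shear path 2×[67+2×95] = 2×257 mm, A_gv = 10280, A_nv = 2×(257 − 2.5×32)×20 = 7080 mm²; tension across gage: (101 − 1×32)×20 = 1380 mm². R_n = min(0.6×450×7080, 0.6×350×10280) + 1.0×450×1380 = min(1911.6, 2158.8) + 621 = 2532.6 kN. φR_n = 0.75 × 2532.6 = 1899.5 kN.
Tension rupture (net): A_n = (236 − 2×32)×20 = 3440 mm² (U = 1.0, A_e = A_n). φR_n = 0.75 × 450 × 3440 = 1161.0 kN.
Tension yield (gross): A_g = 236×20 = 4720 mm². φR_n = 0.90 × 350 × 4720 = 1486.8 kN.
Governing: min(2416.8, 2592.0, 1899.5, 1161.0, 1486.8) = 1161.0 kN → net-section rupture.

1161.0 kN (net-section rupture governs)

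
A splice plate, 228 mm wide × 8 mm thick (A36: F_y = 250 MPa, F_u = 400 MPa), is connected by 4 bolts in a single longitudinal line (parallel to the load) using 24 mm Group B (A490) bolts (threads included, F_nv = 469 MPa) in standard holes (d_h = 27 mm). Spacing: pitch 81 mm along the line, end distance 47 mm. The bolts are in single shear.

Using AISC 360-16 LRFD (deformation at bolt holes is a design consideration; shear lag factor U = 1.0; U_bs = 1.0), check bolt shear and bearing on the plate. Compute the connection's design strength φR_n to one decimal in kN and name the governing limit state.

511.2 kN (bearing governs)

Bolt shear: A_b = π(24)²/4 = 452.39 mm². φR_n = 0.75 × 469 × 452.39 × 4 × 1 = 636.5 kN.
Bearing (8 mm plate, F_u = 400 MPa): end bolts L_c = 47 − 27/2 = 33.5, R_n = min(1.2×33.5×8×400, 2.4×24×8×400) = 128.64 kN/bolt; interior L_c = 81 − 27 = 54, R_n = 184.32 kN/bolt. φR_n = 0.75 × (1×128.64 + 3×184.32) = 511.2 kN.
Governing: min(636.5, 511.2) = 511.2 kN → bearing.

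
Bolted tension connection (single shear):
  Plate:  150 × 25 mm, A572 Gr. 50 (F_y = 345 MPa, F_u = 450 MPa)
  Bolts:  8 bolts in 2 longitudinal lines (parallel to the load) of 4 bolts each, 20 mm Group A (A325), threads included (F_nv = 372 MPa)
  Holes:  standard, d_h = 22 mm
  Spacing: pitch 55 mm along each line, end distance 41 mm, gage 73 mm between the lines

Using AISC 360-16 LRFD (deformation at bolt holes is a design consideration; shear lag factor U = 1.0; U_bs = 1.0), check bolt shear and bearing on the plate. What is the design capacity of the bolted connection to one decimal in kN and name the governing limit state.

701.2 kN (bolt shear governs)

Bolt shear: A_b = π(20)²/4 = 314.16 mm². φR_n = 0.75 × 372 × 314.16 × 8 × 1 = 701.2 kN.
Bearing (25 mm plate, F_u = 450 MPa): end bolts L_c = 41 − 22/2 = 30, R_n = min(1.2×30×25×450, 2.4×20×25×450) = 405 kN/bolt; interior L_c = 55 − 22 = 33, R_n = 445.5 kN/bolt. φR_n = 0.75 × (2×405 + 6×445.5) = 2612.3 kN.
Governing: min(701.2, 2612.3) = 701.2 kN → bolt shear.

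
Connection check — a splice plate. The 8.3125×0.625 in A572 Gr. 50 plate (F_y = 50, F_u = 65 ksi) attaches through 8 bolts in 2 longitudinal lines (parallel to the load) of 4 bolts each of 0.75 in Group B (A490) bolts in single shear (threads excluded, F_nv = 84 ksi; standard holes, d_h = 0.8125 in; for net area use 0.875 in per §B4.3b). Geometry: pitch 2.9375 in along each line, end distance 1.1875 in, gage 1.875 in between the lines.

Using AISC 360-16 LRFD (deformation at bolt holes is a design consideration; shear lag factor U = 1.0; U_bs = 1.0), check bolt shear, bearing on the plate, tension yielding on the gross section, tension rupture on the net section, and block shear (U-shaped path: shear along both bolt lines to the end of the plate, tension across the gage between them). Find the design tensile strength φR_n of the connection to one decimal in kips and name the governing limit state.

Bolt shear: A_b = π(0.75)²/4 = 0.44179 in². φR_n = 0.75 × 84 × 0.44179 × 8 × 1 = 222.7 kips.
Bearing (0.625 in plate, F_u = 65 ksi): end bolts L_c = 1.1875 − 0.8125/2 = 0.78125, R_n = min(1.2×0.78125×0.625×65, 2.4×0.75×0.625×65) = 38.086 kips/bolt; interior L_c = 2.9375 − 0.8125 = 2.125, R_n = 73.125 kips/bolt. φR_n = 0.75 × (2×38.086 + 6×73.125) = 386.2 kips.
Tension yield (gross): A_g = 8.3125×0.625 = 5.1953 in². φR_n = 0.90 × 50 × 5.1953 = 233.8 kips.
Tension rupture (net): A_n = (8.3125 − 2×0.875)×0.625 = 4.1016 in² (U = 1.0, A_e = A_n). φR_n = 0.75 × 65 × 4.1016 = 200.0 kips.
Block shear: shear path 2×[1.1875+3×2.9375] = 2×10 in, A_gv = 12.5, A_nv = 2×(10 − 3.5×0.875)×0.625 = 8.6719 in²; tension across gage: (1.875 − 1×0.875)×0.625 = 0.625 in². R_n = min(0.6×65×8.6719, 0.6×50×12.5) + 1.0×65×0.625 = min(338.2, 375) + 40.625 = 378.83 kips. φR_n = 0.75 × 378.83 = 284.1 kips.
Governing: min(222.7, 386.2, 233.8, 200.0, 284.1) = 200.0 kips → net-section rupture.

200.0 kips (net-section rupture governs)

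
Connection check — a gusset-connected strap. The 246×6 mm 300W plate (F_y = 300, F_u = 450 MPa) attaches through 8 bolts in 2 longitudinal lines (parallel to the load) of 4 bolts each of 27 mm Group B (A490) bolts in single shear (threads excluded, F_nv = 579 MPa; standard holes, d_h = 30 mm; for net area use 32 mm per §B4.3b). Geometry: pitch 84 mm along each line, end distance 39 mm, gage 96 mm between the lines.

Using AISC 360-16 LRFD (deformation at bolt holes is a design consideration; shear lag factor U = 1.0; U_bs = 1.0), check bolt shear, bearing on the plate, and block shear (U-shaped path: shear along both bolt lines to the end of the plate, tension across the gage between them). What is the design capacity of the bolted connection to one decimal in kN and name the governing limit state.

Bolt shear: A_b = π(27)²/4 = 572.56 mm². φR_n = 0.75 × 579 × 572.56 × 8 × 1 = 1989.1 kN.
Bearing (6 mm plate, F_u = 450 MPa): end bolts L_c = 39 − 30/2 = 24, R_n = min(1.2×24×6×450, 2.4×27×6×450) = 77.76 kN/bolt; interior L_c = 84 − 30 = 54, R_n = 174.96 kN/bolt. φR_n = 0.75 × (2×77.76 + 6×174.96) = 904.0 kN.
Block shear: shear path 2×[39+3×84] = 2×291 mm, A_gv = 3492, A_nv = 2×(291 − 3.5×32)×6 = 2148 mm²; tension across gage: (96 − 1×32)×6 = 384 mm². R_n = min(0.6×450×2148, 0.6×300×3492) + 1.0×450×384 = min(579.96, 628.56) + 172.8 = 752.76 kN. φR_n = 0.75 × 752.76 = 564.6 kN.
Governing: min(1989.1, 904.0, 564.6) = 564.6 kN → block shear.

564.6 kN (block shear governs)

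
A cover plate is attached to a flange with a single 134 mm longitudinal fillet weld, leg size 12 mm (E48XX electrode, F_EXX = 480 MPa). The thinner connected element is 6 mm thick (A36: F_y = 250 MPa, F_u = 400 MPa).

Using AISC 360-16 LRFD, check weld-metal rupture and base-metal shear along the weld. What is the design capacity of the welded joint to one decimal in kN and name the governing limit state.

Weld metal: throat = 0.707×12 = 8.484 mm, L = 134 mm. φR_n = 0.75 × 0.6 × 480 × 8.484 × 134 = 245.6 kN.
Base metal shear (6 mm plate): yield φR_n = 1.0×0.6×250×6×134 = 120.6 kN; rupture φR_n = 0.75×0.6×400×6×134 = 144.7 kN; take 120.6 kN (yield).
Governing: min(245.6, 120.6) = 120.6 kN → base-metal shear.

120.6 kN (base-metal shear governs)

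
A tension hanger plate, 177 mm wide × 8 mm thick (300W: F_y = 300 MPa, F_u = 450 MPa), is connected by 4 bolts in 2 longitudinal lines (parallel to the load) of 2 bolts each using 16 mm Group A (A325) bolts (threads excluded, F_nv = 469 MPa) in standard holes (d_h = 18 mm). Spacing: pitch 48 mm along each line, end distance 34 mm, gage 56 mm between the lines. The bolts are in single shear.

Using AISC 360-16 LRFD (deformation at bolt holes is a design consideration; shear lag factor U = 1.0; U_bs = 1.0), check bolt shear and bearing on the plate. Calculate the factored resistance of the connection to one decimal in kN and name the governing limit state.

Bolt shear: A_b = π(16)²/4 = 201.06 mm². φR_n = 0.75 × 469 × 201.06 × 4 × 1 = 282.9 kN.
Bearing (8 mm plate, F_u = 450 MPa): end bolts L_c = 34 − 18/2 = 25, R_n = min(1.2×25×8×450, 2.4×16×8×450) = 108 kN/bolt; interior L_c = 48 − 18 = 30, R_n = 129.6 kN/bolt. φR_n = 0.75 × (2×108 + 2×129.6) = 356.4 kN.
Governing: min(282.9, 356.4) = 282.9 kN → bolt shear.

282.9 kN (bolt shear governs)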